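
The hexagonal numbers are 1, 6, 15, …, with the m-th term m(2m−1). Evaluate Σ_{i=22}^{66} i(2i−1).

187440

Σ i(2i−1) = 2Σi² − Σi over i = 22..66.
Σi = 2211 − 231 = 1980 and Σi² = 98021 − 3311 = 94710.
2·94710 − 1·1980 = 187440.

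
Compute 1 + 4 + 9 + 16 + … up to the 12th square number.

Σ_{i=1}^{12} i² = 12·13·25/6 = 650.

650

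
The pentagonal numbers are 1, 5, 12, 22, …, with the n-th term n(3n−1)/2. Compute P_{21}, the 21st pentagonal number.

651

The 21st pentagonal number is n(3n−1)/2 with n = 21.
21·(3·21 − 1)/2 = 21·62/2 = 21·31 = 651.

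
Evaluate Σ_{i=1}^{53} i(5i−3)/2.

125451

Σ i(5i−3)/2 = (5Σi² − 3Σi) / 2 over i = 1..53.
Σi = 1431 and Σi² = 51039.
(5·51039 − 3·1431) / 2 = 250902/2 = 125451.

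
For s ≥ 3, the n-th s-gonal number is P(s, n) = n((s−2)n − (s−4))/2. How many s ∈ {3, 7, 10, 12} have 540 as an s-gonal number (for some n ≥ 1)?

s = 3: P(3, 32) = 528 and P(3, 33) = 561; 540 is not s-gonal.
s = 7: P(7, 15) = 540. ✓
s = 10: P(10, 12) = 540. ✓
s = 12: P(12, 10) = 460 and P(12, 11) = 561; 540 is not s-gonal.
Hits: s ∈ {7, 10} → 2.

2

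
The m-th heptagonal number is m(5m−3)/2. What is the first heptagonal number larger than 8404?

Solve n(5n−3)/2 > 8404 for integer n.
The largest n with value ≤ 8404 is 58 (since 8323 ≤ 8404 < 8614), so the first above is n = 59, value 8614.

8614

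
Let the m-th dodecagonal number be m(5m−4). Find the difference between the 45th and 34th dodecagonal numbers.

4301

45·(5·45 − 4) = 9945 and 34·(5·34 − 4) = 5644.
Difference: 9945 − 5644 = 4301.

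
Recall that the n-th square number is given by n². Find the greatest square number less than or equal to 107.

Solve n² ≤ 107 for integer n.
n = 10 gives 100 ≤ 107, while n = 11 gives 121 > 107; so the answer is 100.

100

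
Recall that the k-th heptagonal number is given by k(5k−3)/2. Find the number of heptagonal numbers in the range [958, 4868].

The n-th heptagonal number is n(5n−3)/2.
Smallest index with value ≥ 958: n = 20 (giving 970).
Largest index with value ≤ 4868: n = 44 (giving 4774).
Indices 20 through 44: 25 terms.

25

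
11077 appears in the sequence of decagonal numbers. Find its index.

Set n(4n−3) = 11077, giving 4n² − 3n − 11077 = 0.
The discriminant is 9 + 16·11077 = 177241, and √177241 = 421.
So n = (3 + 421) / 8 = 424/8 = 53.

53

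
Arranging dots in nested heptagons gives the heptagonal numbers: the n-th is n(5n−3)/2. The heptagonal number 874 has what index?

Set n(5n−3)/2 = 874, giving 5n² − 3n − 1748 = 0.
The discriminant is 9 + 40·874 = 34969, and √34969 = 187.
So n = (3 + 187) / 10 = 190/10 = 19.

19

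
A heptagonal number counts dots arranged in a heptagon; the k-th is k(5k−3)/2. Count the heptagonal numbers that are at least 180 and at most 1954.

20

The n-th heptagonal number is n(5n−3)/2.
Smallest index with value ≥ 180: n = 9 (giving 189).
Largest index with value ≤ 1954: n = 28 (giving 1918).
Indices 9 through 28: 20 terms.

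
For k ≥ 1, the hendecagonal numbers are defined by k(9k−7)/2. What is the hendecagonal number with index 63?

17640

The 63rd hendecagonal number is n(9n−7)/2 with n = 63.
63·(9·63 − 7)/2 = 63·560/2 = 63·280 = 17640.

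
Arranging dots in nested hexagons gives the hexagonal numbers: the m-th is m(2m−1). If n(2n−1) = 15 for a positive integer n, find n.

3

Set n(2n−1) = 15, giving 2n² − n − 15 = 0.
The discriminant is 1 + 8·15 = 121, and √121 = 11.
So n = (1 + 11) / 4 = 12/4 = 3.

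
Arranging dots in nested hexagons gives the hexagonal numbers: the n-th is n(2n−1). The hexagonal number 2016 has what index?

32

Set n(2n−1) = 2016, giving 2n² − n − 2016 = 0.
So n = (1 + 127) / 4 = 128/4 = 32.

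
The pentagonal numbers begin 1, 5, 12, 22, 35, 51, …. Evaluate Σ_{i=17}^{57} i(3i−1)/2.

Σ i(3i−1)/2 = (3Σi² − Σi) / 2 over i = 17..57.
Σi = 1653 − 136 = 1517 and Σi² = 63365 − 1496 = 61869.
(3·61869 − 1·1517) / 2 = 184090/2 = 92045.

92045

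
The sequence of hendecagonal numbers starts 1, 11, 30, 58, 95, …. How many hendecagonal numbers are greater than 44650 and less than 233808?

The n-th hendecagonal number is n(9n−7)/2.
Smallest index with value > 44650: n = 101 (giving 45551).
Largest index with value < 233808: n = 228 (giving 233130).
Indices 101 through 228: 128 terms.

128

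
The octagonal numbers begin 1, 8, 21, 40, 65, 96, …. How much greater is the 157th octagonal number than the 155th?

1868

157·(3·157 − 2) = 73633 and 155·(3·155 − 2) = 71765.
Difference: 73633 − 71765 = 1868.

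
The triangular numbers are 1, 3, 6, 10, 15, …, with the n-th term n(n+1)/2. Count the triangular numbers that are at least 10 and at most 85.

The n-th triangular number is n(n+1)/2.
Smallest index with value ≥ 10: n = 4 (giving 10).
Largest index with value ≤ 85: n = 12 (giving 78).
Indices 4 through 12: 9 terms.

9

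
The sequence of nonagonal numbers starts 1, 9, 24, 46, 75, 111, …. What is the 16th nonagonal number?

856

The 16th nonagonal number is n(7n−5)/2 with n = 16.
16·(7·16 − 5)/2 = 16·107/2 = 856.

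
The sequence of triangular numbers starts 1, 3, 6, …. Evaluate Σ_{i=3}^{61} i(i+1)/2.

Σ i(i+1)/2 = (Σi² + Σi) / 2 over i = 3..61.
Σi = 1891 − 3 = 1888 and Σi² = 77531 − 5 = 77526.
(1·77526 + 1·1888) / 2 = 79414/2 = 39707.

39707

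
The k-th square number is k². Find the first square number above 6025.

6084

Solve n² > 6025 for integer n.
The largest n with value ≤ 6025 is 77 (since 5929 ≤ 6025 < 6084), so the first above is n = 78, value 6084.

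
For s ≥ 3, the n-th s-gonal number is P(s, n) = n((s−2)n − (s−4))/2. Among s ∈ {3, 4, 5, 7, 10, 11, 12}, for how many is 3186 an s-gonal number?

s = 3: P(3, 79) = 3160 and P(3, 80) = 3240; 3186 is not s-gonal.
s = 4: P(4, 56) = 3136 and P(4, 57) = 3249; 3186 is not s-gonal.
s = 5: P(5, 46) = 3151 and P(5, 47) = 3290; 3186 is not s-gonal.
s = 7: P(7, 36) = 3186. ✓
s = 10: P(10, 28) = 3052 and P(10, 29) = 3277; 3186 is not s-gonal.
s = 11: P(11, 27) = 3186. ✓
s = 12: P(12, 25) = 3025 and P(12, 26) = 3276; 3186 is not s-gonal.
Hits: s ∈ {7, 11} → 2.

2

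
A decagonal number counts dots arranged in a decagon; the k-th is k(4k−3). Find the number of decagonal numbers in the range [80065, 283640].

The n-th decagonal number is n(4n−3).
Smallest index with value ≥ 80065: n = 142 (giving 80230).
Largest index with value ≤ 283640: n = 266 (giving 282226).
Indices 142 through 266: 125 terms.

125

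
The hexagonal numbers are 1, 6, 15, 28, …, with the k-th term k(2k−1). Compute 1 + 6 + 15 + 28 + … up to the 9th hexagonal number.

Σ i(2i−1) = 2Σi² − Σi over i = 1..9.
Σi = 45 and Σi² = 285.
2·285 − 1·45 = 525.

525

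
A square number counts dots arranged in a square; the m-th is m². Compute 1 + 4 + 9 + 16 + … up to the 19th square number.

2470

Σ_{i=1}^{19} i² = 19·20·39/6 = 2470.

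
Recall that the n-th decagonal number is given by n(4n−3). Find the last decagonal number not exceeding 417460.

Solve n(4n−3) ≤ 417460 for integer n.
n = 323 gives 416347 ≤ 417460, while n = 324 gives 418932 > 417460; so the answer is 416347.

416347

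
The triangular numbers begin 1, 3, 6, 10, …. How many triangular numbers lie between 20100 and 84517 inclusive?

211

The n-th triangular number is n(n+1)/2.
Smallest index with value ≥ 20100: n = 200 (giving 20100).
Largest index with value ≤ 84517: n = 410 (giving 84255).
Indices 200 through 410: 211 terms.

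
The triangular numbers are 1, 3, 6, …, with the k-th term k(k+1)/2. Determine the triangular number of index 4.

The 4th triangular number is n(n+1)/2 with n = 4.
4·5/2 = 20/2 = 10.

10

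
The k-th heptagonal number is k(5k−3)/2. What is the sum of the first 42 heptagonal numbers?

Σ i(5i−3)/2 = (5Σi² − 3Σi) / 2 over i = 1..42.
Σi = 903 and Σi² = 25585.
(5·25585 − 3·903) / 2 = 125216/2 = 62608.

62608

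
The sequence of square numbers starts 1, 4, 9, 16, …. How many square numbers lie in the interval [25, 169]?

9

The n-th square number is n².
Smallest index with value ≥ 25: n = 5 (giving 25).
Largest index with value ≤ 169: n = 13 (giving 169).
Indices 5 through 13: 9 terms.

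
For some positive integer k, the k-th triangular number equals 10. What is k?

Set n(n+1)/2 = 10, giving n² + n − 20 = 0.
The discriminant is 1 + 8·10 = 81, and √81 = 9.
So n = (-1 + 9) / 2 = 8/2 = 4.
Check: 4·5/2 = 10. ✓

4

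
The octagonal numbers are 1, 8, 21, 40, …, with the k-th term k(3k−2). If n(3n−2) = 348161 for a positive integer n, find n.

341

Set n(3n−2) = 348161, giving 3n² − 2n − 348161 = 0.
The discriminant is 4 + 12·348161 = 4177936, and √4177936 = 2044.
So n = (2 + 2044) / 6 = 2046/6 = 341.
Check: 341·(3·341 − 2) = 348161. ✓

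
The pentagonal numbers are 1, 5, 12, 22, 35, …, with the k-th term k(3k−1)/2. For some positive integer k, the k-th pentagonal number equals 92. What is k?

8

Set n(3n−1)/2 = 92, giving 3n² − n − 184 = 0.
So n = (1 + 47) / 6 = 48/6 = 8.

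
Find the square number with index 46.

The 46th square number is n² with n = 46.
46² = 2116.

2116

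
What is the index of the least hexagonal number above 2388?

Solve n(2n−1) > 2388 for integer n.
The largest n with value ≤ 2388 is 34 (since 2278 ≤ 2388 < 2415), so the first above is n = 35, value 2415.

35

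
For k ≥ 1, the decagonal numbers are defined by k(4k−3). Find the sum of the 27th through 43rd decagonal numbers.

Σ i(4i−3) = 4Σi² − 3Σi over i = 27..43.
Σi = 946 − 351 = 595 and Σi² = 27434 − 6201 = 21233.
4·21233 − 3·595 = 83147.

83147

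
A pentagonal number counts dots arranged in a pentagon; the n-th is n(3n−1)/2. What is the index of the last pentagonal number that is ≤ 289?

Solve n(3n−1)/2 ≤ 289 for integer n.
n = 14 gives 287 ≤ 289, while n = 15 gives 330 > 289; so the answer is index 14.

14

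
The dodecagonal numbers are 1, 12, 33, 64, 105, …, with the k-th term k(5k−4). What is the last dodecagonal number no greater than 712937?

Solve n(5n−4) ≤ 712937 for integer n.
n = 378 gives 712908 ≤ 712937, while n = 379 gives 716689 > 712937; so the answer is 712908.

712908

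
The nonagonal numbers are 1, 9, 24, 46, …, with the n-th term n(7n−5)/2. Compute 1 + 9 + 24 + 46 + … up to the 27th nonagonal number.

23310

Σ i(7i−5)/2 = (7Σi² − 5Σi) / 2 over i = 1..27.
Σi = 378 and Σi² = 6930.
(7·6930 − 5·378) / 2 = 46620/2 = 23310.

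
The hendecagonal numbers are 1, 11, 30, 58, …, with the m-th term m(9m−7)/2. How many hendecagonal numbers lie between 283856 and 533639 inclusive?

93

The n-th hendecagonal number is n(9n−7)/2.
Smallest index with value ≥ 283856: n = 252 (giving 284886).
Largest index with value ≤ 533639: n = 344 (giving 531308).
Indices 252 through 344: 93 terms.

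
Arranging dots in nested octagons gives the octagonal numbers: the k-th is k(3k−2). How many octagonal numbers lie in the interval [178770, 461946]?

The n-th octagonal number is n(3n−2).
Smallest index with value ≥ 178770: n = 245 (giving 179585).
Largest index with value ≤ 461946: n = 392 (giving 460208).
Indices 245 through 392: 148 terms.

148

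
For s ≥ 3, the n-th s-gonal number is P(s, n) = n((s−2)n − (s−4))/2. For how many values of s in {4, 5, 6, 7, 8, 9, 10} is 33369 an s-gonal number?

s = 4: P(4, 182) = 33124 and P(4, 183) = 33489; 33369 is not s-gonal.
s = 5: P(5, 149) = 33227 and P(5, 150) = 33675; 33369 is not s-gonal.
s = 6: P(6, 129) = 33153 and P(6, 130) = 33670; 33369 is not s-gonal.
s = 7: P(7, 115) = 32890 and P(7, 116) = 33466; 33369 is not s-gonal.
s = 8: P(8, 105) = 32865 and P(8, 106) = 33496; 33369 is not s-gonal.
s = 9: P(9, 98) = 33369. ✓
s = 10: P(10, 91) = 32851 and P(10, 92) = 33580; 33369 is not s-gonal.
Hits: s ∈ {9} → 1.

1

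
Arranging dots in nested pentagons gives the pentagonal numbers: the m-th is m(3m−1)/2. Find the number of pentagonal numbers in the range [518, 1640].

15

The n-th pentagonal number is n(3n−1)/2.
Smallest index with value ≥ 518: n = 19 (giving 532).
Largest index with value ≤ 1640: n = 33 (giving 1617).
Indices 19 through 33: 15 terms.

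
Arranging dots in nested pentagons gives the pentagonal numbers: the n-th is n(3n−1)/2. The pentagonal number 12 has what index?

3

Set n(3n−1)/2 = 12, giving 3n² − n − 24 = 0.
The discriminant is 1 + 24·12 = 289, and √289 = 17.
So n = (1 + 17) / 6 = 18/6 = 3.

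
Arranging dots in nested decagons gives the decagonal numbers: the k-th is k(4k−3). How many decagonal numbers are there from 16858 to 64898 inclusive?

62

The n-th decagonal number is n(4n−3).
Smallest index with value ≥ 16858: n = 66 (giving 17226).
Largest index with value ≤ 64898: n = 127 (giving 64135).
Indices 66 through 127: 62 terms.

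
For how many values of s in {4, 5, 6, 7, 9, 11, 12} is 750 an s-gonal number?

s = 4: P(4, 27) = 729 and P(4, 28) = 784; 750 is not s-gonal.
s = 5: P(5, 22) = 715 and P(5, 23) = 782; 750 is not s-gonal.
s = 6: P(6, 19) = 703 and P(6, 20) = 780; 750 is not s-gonal.
s = 7: P(7, 17) = 697 and P(7, 18) = 783; 750 is not s-gonal.
s = 9: P(9, 15) = 750. ✓
s = 11: P(11, 13) = 715 and P(11, 14) = 833; 750 is not s-gonal.
s = 12: P(12, 12) = 672 and P(12, 13) = 793; 750 is not s-gonal.
Hits: s ∈ {9} → 1.

1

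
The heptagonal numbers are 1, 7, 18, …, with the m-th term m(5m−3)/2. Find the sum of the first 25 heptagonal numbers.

Σ i(5i−3)/2 = (5Σi² − 3Σi) / 2 over i = 1..25.
Σi = 325 and Σi² = 5525.
(5·5525 − 3·325) / 2 = 26650/2 = 13325.

13325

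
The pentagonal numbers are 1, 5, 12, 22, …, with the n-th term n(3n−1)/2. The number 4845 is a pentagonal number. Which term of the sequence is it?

Set n(3n−1)/2 = 4845, giving 3n² − n − 9690 = 0.
The discriminant is 1 + 24·4845 = 116281, and √116281 = 341.
So n = (1 + 341) / 6 = 342/6 = 57.

57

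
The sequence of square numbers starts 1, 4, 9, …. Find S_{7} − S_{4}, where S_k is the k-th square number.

7² = 49 and 4² = 16.
Difference: 49 − 16 = 33.

33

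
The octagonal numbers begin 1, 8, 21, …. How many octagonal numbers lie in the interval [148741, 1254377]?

424

The n-th octagonal number is n(3n−2).
Smallest index with value ≥ 148741: n = 223 (giving 148741).
Largest index with value ≤ 1254377: n = 646 (giving 1250656).
Indices 223 through 646: 424 terms.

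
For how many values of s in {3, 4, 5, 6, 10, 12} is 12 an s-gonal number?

2

s = 3: P(3, 4) = 10 and P(3, 5) = 15; 12 is not s-gonal.
s = 4: P(4, 3) = 9 and P(4, 4) = 16; 12 is not s-gonal.
s = 5: P(5, 3) = 12. ✓
s = 6: P(6, 2) = 6 and P(6, 3) = 15; 12 is not s-gonal.
s = 10: P(10, 2) = 10 and P(10, 3) = 27; 12 is not s-gonal.
s = 12: P(12, 2) = 12. ✓
Hits: s ∈ {5, 12} → 2.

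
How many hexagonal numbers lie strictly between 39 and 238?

7

The n-th hexagonal number is n(2n−1).
Smallest index with value > 39: n = 5 (giving 45).
Largest index with value < 238: n = 11 (giving 231).
Indices 5 through 11: 7 terms.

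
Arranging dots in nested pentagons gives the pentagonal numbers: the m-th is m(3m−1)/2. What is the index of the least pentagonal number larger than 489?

19

Solve n(3n−1)/2 > 489 for integer n.
The largest n with value ≤ 489 is 18 (since 477 ≤ 489 < 532), so the first above is n = 19, value 532.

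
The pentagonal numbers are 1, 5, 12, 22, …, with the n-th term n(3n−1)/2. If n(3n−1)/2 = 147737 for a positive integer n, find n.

Set n(3n−1)/2 = 147737, giving 3n² − n − 295474 = 0.
The discriminant is 1 + 24·147737 = 3545689, and √3545689 = 1883.
So n = (1 + 1883) / 6 = 1884/6 = 314.

314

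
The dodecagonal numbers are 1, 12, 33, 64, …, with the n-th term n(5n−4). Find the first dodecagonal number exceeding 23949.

24220

Solve n(5n−4) > 23949 for integer n.
The largest n with value ≤ 23949 is 69 (since 23529 ≤ 23949 < 24220), so the first above is n = 70, value 24220.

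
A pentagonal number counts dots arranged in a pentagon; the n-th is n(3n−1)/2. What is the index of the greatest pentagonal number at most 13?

3

Solve n(3n−1)/2 ≤ 13 for integer n.
n = 3 gives 12 ≤ 13, while n = 4 gives 22 > 13; so the answer is index 3.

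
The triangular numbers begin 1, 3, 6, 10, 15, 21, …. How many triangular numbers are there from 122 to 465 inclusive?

The n-th triangular number is n(n+1)/2.
Smallest index with value ≥ 122: n = 16 (giving 136).
Largest index with value ≤ 465: n = 30 (giving 465).
Indices 16 through 30: 15 terms.

15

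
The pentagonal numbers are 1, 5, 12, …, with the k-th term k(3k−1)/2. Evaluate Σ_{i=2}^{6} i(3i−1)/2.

Σ i(3i−1)/2 = (3Σi² − Σi) / 2 over i = 2..6.
Σi = 21 − 1 = 20 and Σi² = 91 − 1 = 90.
(3·90 − 1·20) / 2 = 250/2 = 125.

125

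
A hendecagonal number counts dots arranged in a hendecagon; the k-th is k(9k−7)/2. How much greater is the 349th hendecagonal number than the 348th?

3133

Consecutive hendecagonal numbers differ by 9n − 8: here 9·349 − 8 = 3133.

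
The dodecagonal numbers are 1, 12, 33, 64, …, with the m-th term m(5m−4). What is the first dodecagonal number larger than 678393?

679329

Solve n(5n−4) > 678393 for integer n.
The largest n with value ≤ 678393 is 368 (since 675648 ≤ 678393 < 679329), so the first above is n = 369, value 679329.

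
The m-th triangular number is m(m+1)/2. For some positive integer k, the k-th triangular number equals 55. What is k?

Set n(n+1)/2 = 55, giving n² + n − 110 = 0.
The discriminant is 1 + 8·55 = 441, and √441 = 21.
So n = (-1 + 21) / 2 = 20/2 = 10.
Check: 10·11/2 = 55. ✓

10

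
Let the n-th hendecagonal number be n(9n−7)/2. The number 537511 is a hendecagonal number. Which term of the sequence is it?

346

Set n(9n−7)/2 = 537511, giving 9n² − 7n − 1075022 = 0.
The discriminant is 49 + 72·537511 = 38700841, and √38700841 = 6221.
So n = (7 + 6221) / 18 = 6228/18 = 346.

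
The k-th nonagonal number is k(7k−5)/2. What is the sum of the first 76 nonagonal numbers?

514976

Σ i(7i−5)/2 = (7Σi² − 5Σi) / 2 over i = 1..76.
Σi = 2926 and Σi² = 149226.
(7·149226 − 5·2926) / 2 = 1029952/2 = 514976.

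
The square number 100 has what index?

We need n² = 100, so n = √100 = 10.

10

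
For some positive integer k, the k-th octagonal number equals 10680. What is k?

60

Set n(3n−2) = 10680, giving 3n² − 2n − 10680 = 0.
The discriminant is 4 + 12·10680 = 128164, and √128164 = 358.
So n = (2 + 358) / 6 = 360/6 = 60.
Check: 60·(3·60 − 2) = 10680. ✓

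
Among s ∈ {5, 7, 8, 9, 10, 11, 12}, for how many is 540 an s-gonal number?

2

s = 5: P(5, 19) = 532 and P(5, 20) = 590; 540 is not s-gonal.
s = 7: P(7, 15) = 540. ✓
s = 8: P(8, 13) = 481 and P(8, 14) = 560; 540 is not s-gonal.
s = 9: P(9, 12) = 474 and P(9, 13) = 559; 540 is not s-gonal.
s = 10: P(10, 12) = 540. ✓
s = 11: P(11, 11) = 506 and P(11, 12) = 606; 540 is not s-gonal.
s = 12: P(12, 10) = 460 and P(12, 11) = 561; 540 is not s-gonal.
Hits: s ∈ {7, 10} → 2.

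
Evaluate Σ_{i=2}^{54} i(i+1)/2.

27719

Σ i(i+1)/2 = (Σi² + Σi) / 2 over i = 2..54.
Σi = 1485 − 1 = 1484 and Σi² = 53955 − 1 = 53954.
(1·53954 + 1·1484) / 2 = 55438/2 = 27719.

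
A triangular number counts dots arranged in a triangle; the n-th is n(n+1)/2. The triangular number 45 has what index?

Set n(n+1)/2 = 45, giving n² + n − 90 = 0.
The discriminant is 1 + 8·45 = 361, and √361 = 19.
So n = (-1 + 19) / 2 = 18/2 = 9.
Check: 9·10/2 = 45. ✓

9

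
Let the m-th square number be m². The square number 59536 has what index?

244

We need n² = 59536, so n = √59536 = 244.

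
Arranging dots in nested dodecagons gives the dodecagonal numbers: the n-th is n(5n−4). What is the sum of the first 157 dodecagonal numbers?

6461963

Σ i(5i−4) = 5Σi² − 4Σi over i = 1..157.
Σi = 12403 and Σi² = 1302315.
5·1302315 − 4·12403 = 6461963.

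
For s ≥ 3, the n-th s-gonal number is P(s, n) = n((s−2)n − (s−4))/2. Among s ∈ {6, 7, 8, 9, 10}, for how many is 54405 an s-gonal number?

s = 6: P(6, 165) = 54285 and P(6, 166) = 54946; 54405 is not s-gonal.
s = 7: P(7, 147) = 53802 and P(7, 148) = 54538; 54405 is not s-gonal.
s = 8: P(8, 135) = 54405. ✓
s = 9: P(9, 125) = 54375 and P(9, 126) = 55251; 54405 is not s-gonal.
s = 10: P(10, 117) = 54405. ✓
Hits: s ∈ {8, 10} → 2.

2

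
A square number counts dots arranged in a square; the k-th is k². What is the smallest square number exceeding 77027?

Solve n² > 77027 for integer n.
The largest n with value ≤ 77027 is 277 (since 76729 ≤ 77027 < 77284), so the first above is n = 278, value 77284.

77284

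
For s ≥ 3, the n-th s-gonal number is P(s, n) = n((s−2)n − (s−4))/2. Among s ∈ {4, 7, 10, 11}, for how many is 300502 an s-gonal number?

s = 4: P(4, 548) = 300304 and P(4, 549) = 301401; 300502 is not s-gonal.
s = 7: P(7, 347) = 300502. ✓
s = 10: P(10, 274) = 299482 and P(10, 275) = 301675; 300502 is not s-gonal.
s = 11: P(11, 258) = 298635 and P(11, 259) = 300958; 300502 is not s-gonal.
Hits: s ∈ {7} → 1.

1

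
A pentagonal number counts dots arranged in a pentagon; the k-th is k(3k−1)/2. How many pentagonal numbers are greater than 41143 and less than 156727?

The n-th pentagonal number is n(3n−1)/2.
Smallest index with value > 41143: n = 166 (giving 41251).
Largest index with value < 156727: n = 323 (giving 156332).
Indices 166 through 323: 158 terms.

158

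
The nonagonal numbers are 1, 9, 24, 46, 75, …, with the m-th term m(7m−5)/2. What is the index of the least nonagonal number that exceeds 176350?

Solve n(7n−5)/2 > 176350 for integer n.
The largest n with value ≤ 176350 is 224 (since 175056 ≤ 176350 < 176625), so the first above is n = 225, value 176625.

225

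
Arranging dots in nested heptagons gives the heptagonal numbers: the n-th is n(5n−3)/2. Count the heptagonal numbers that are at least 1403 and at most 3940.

The n-th heptagonal number is n(5n−3)/2.
Smallest index with value ≥ 1403: n = 24 (giving 1404).
Largest index with value ≤ 3940: n = 40 (giving 3940).
Indices 24 through 40: 17 terms.

17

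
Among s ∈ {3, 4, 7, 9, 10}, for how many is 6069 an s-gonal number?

1

s = 3: P(3, 109) = 5995 and P(3, 110) = 6105; 6069 is not s-gonal.
s = 4: P(4, 77) = 5929 and P(4, 78) = 6084; 6069 is not s-gonal.
s = 7: P(7, 49) = 5929 and P(7, 50) = 6175; 6069 is not s-gonal.
s = 9: P(9, 42) = 6069. ✓
s = 10: P(10, 39) = 5967 and P(10, 40) = 6280; 6069 is not s-gonal.
Hits: s ∈ {9} → 1.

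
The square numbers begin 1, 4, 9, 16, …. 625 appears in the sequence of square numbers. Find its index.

We need n² = 625, so n = √625 = 25.

25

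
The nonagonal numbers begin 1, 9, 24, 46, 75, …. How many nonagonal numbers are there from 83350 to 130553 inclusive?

39

The n-th nonagonal number is n(7n−5)/2.
Smallest index with value ≥ 83350: n = 155 (giving 83700).
Largest index with value ≤ 130553: n = 193 (giving 129889).
Indices 155 through 193: 39 terms.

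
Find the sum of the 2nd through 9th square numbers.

284

Σ_{i=2}^{9} i² = 285 − 1 = 284.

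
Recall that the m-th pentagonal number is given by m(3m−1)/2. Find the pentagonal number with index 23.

The 23rd pentagonal number is n(3n−1)/2 with n = 23.
23·(3·23 − 1)/2 = 23·68/2 = 23·34 = 782.

782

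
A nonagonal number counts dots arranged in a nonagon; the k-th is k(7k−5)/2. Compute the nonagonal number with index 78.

21099

The 78th nonagonal number is n(7n−5)/2 with n = 78.
78·(7·78 − 5)/2 = 78·541/2 = 21099.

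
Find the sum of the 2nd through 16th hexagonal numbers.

2855

Σ i(2i−1) = 2Σi² − Σi over i = 2..16.
Σi = 136 − 1 = 135 and Σi² = 1496 − 1 = 1495.
2·1495 − 1·135 = 2855.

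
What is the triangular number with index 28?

28·29/2 = 812/2 = 406.

406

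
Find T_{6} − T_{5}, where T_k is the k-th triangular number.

Consecutive triangular numbers differ by n: T_{6} − T_{5} = 6.

6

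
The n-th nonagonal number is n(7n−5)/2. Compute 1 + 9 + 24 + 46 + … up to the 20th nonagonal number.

9520

Σ i(7i−5)/2 = (7Σi² − 5Σi) / 2 over i = 1..20.
Σi = 210 and Σi² = 2870.
(7·2870 − 5·210) / 2 = 19040/2 = 9520.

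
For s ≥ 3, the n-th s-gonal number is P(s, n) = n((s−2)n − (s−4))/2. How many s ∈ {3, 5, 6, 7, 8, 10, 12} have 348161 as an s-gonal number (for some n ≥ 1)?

1

s = 3: P(3, 833) = 347361 and P(3, 834) = 348195; 348161 is not s-gonal.
s = 5: P(5, 481) = 346801 and P(5, 482) = 348245; 348161 is not s-gonal.
s = 6: P(6, 417) = 347361 and P(6, 418) = 349030; 348161 is not s-gonal.
s = 7: P(7, 373) = 347263 and P(7, 374) = 349129; 348161 is not s-gonal.
s = 8: P(8, 341) = 348161. ✓
s = 10: P(10, 295) = 347215 and P(10, 296) = 349576; 348161 is not s-gonal.
s = 12: P(12, 264) = 347424 and P(12, 265) = 350065; 348161 is not s-gonal.
Hits: s ∈ {8} → 1.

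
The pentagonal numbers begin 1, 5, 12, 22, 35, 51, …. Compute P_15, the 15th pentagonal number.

330

The 15th pentagonal number is n(3n−1)/2 with n = 15.
15·(3·15 − 1)/2 = 15·44/2 = 15·22 = 330.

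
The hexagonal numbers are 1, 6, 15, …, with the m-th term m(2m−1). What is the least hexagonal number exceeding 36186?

36315

Solve n(2n−1) > 36186 for integer n.
The largest n with value ≤ 36186 is 134 (since 35778 ≤ 36186 < 36315), so the first above is n = 135, value 36315.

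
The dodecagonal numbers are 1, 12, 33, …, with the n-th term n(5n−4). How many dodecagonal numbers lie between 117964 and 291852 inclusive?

89

The n-th dodecagonal number is n(5n−4).
Smallest index with value ≥ 117964: n = 154 (giving 117964).
Largest index with value ≤ 291852: n = 242 (giving 291852).
Indices 154 through 242: 89 terms.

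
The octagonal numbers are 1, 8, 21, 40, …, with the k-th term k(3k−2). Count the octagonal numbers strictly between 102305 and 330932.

The n-th octagonal number is n(3n−2).
Smallest index with value > 102305: n = 186 (giving 103416).
Largest index with value < 330932: n = 332 (giving 330008).
Indices 186 through 332: 147 terms.

147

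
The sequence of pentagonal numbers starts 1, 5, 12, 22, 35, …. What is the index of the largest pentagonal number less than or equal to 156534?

323

Solve n(3n−1)/2 ≤ 156534 for integer n.
n = 323 gives 156332 ≤ 156534, while n = 324 gives 157302 > 156534; so the answer is index 323.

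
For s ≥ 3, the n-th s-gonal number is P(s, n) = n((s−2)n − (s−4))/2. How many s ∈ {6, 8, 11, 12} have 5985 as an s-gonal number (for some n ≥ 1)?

s = 6: P(6, 54) = 5778 and P(6, 55) = 5995; 5985 is not s-gonal.
s = 8: P(8, 45) = 5985. ✓
s = 11: P(11, 36) = 5706 and P(11, 37) = 6031; 5985 is not s-gonal.
s = 12: P(12, 35) = 5985. ✓
Hits: s ∈ {8, 12} → 2.

2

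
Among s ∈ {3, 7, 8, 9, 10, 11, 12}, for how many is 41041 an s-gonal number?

2

s = 3: P(3, 286) = 41041. ✓
s = 7: P(7, 128) = 40768 and P(7, 129) = 41409; 41041 is not s-gonal.
s = 8: P(8, 117) = 40833 and P(8, 118) = 41536; 41041 is not s-gonal.
s = 9: P(9, 108) = 40554 and P(9, 109) = 41311; 41041 is not s-gonal.
s = 10: P(10, 101) = 40501 and P(10, 102) = 41310; 41041 is not s-gonal.
s = 11: P(11, 95) = 40280 and P(11, 96) = 41136; 41041 is not s-gonal.
s = 12: P(12, 91) = 41041. ✓
Hits: s ∈ {3, 12} → 2.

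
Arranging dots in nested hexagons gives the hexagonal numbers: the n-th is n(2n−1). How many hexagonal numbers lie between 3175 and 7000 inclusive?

19

The n-th hexagonal number is n(2n−1).
Smallest index with value ≥ 3175: n = 41 (giving 3321).
Largest index with value ≤ 7000: n = 59 (giving 6903).
Indices 41 through 59: 19 terms.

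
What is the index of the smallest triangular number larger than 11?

5

Solve n(n+1)/2 > 11 for integer n.
The largest n with value ≤ 11 is 4 (since 10 ≤ 11 < 15), so the first above is n = 5, value 15.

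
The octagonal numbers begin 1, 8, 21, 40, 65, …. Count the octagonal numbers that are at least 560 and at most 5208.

29

The n-th octagonal number is n(3n−2).
Smallest index with value ≥ 560: n = 14 (giving 560).
Largest index with value ≤ 5208: n = 42 (giving 5208).
Indices 14 through 42: 29 terms.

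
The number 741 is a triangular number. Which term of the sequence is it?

38

Set n(n+1)/2 = 741, giving n² + n − 1482 = 0.
The discriminant is 1 + 8·741 = 5929, and √5929 = 77.
So n = (-1 + 77) / 2 = 76/2 = 38.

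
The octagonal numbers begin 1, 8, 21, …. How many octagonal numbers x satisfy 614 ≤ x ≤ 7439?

36

The n-th octagonal number is n(3n−2).
Smallest index with value ≥ 614: n = 15 (giving 645).
Largest index with value ≤ 7439: n = 50 (giving 7400).
Indices 15 through 50: 36 terms.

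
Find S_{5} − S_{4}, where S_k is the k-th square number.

n² − (n−1)² = 2n − 1, so 5² − 4² = 2·5 − 1 = 9.

9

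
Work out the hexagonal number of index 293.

The 293rd hexagonal number is n(2n−1) with n = 293.
293·(2·293 − 1) = 293·585 = 171405.

171405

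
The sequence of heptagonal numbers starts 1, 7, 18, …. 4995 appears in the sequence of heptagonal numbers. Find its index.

Set n(5n−3)/2 = 4995, giving 5n² − 3n − 9990 = 0.
The discriminant is 9 + 40·4995 = 199809, and √199809 = 447.
So n = (3 + 447) / 10 = 450/10 = 45.

45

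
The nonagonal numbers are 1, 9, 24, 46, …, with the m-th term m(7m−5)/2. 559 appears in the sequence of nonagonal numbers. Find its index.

13

Set n(7n−5)/2 = 559, giving 7n² − 5n − 1118 = 0.
So n = (5 + 177) / 14 = 182/14 = 13.
Check: 13·(7·13 − 5)/2 = 559. ✓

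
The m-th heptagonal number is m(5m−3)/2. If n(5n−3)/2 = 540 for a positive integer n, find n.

15

Set n(5n−3)/2 = 540, giving 5n² − 3n − 1080 = 0.
The discriminant is 9 + 40·540 = 21609, and √21609 = 147.
So n = (3 + 147) / 10 = 150/10 = 15.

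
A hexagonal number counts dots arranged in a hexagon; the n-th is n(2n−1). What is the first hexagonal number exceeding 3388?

Solve n(2n−1) > 3388 for integer n.
The largest n with value ≤ 3388 is 41 (since 3321 ≤ 3388 < 3486), so the first above is n = 42, value 3486.

3486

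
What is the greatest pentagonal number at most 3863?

Solve n(3n−1)/2 ≤ 3863 for integer n.
n = 50 gives 3725 ≤ 3863, while n = 51 gives 3876 > 3863; so the answer is 3725.

3725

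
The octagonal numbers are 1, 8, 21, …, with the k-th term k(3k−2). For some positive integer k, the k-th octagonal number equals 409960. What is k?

Set n(3n−2) = 409960, giving 3n² − 2n − 409960 = 0.
So n = (2 + 2218) / 6 = 2220/6 = 370.

370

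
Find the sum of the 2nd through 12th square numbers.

Σ_{i=2}^{12} i² = 650 − 1 = 649.

649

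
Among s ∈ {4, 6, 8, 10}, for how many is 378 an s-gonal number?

1

s = 4: P(4, 19) = 361 and P(4, 20) = 400; 378 is not s-gonal.
s = 6: P(6, 14) = 378. ✓
s = 8: P(8, 11) = 341 and P(8, 12) = 408; 378 is not s-gonal.
s = 10: P(10, 10) = 370 and P(10, 11) = 451; 378 is not s-gonal.
Hits: s ∈ {6} → 1.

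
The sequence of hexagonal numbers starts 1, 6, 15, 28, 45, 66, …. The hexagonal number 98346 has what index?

Set n(2n−1) = 98346, giving 2n² − n − 98346 = 0.
The discriminant is 1 + 8·98346 = 786769, and √786769 = 887.
So n = (1 + 887) / 4 = 888/4 = 222.
Check: 222·(2·222 − 1) = 98346. ✓

222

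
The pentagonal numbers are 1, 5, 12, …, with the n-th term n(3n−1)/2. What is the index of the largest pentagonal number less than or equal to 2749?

42

Solve n(3n−1)/2 ≤ 2749 for integer n.
n = 42 gives 2625 ≤ 2749, while n = 43 gives 2752 > 2749; so the answer is index 42.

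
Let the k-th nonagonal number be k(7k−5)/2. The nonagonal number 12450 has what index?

60

Set n(7n−5)/2 = 12450, giving 7n² − 5n − 24900 = 0.
So n = (5 + 835) / 14 = 840/14 = 60.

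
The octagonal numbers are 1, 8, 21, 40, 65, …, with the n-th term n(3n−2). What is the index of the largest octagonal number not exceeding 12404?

Solve n(3n−2) ≤ 12404 for integer n.
n = 64 gives 12160 ≤ 12404, while n = 65 gives 12545 > 12404; so the answer is index 64.

64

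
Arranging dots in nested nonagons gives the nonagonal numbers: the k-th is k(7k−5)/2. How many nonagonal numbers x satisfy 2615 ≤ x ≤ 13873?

The n-th nonagonal number is n(7n−5)/2.
Smallest index with value ≥ 2615: n = 28 (giving 2674).
Largest index with value ≤ 13873: n = 63 (giving 13734).
Indices 28 through 63: 36 terms.

36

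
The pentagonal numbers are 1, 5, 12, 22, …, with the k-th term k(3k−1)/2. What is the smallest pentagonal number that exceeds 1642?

Solve n(3n−1)/2 > 1642 for integer n.
The largest n with value ≤ 1642 is 33 (since 1617 ≤ 1642 < 1717), so the first above is n = 34, value 1717.

1717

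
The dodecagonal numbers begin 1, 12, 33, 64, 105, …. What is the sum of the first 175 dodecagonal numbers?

Σ i(5i−4) = 5Σi² − 4Σi over i = 1..175.
Σi = 15400 and Σi² = 1801800.
5·1801800 − 4·15400 = 8947400.

8947400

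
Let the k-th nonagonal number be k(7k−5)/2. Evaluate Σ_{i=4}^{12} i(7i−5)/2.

2046

Σ i(7i−5)/2 = (7Σi² − 5Σi) / 2 over i = 4..12.
Σi = 78 − 6 = 72 and Σi² = 650 − 14 = 636.
(7·636 − 5·72) / 2 = 4092/2 = 2046.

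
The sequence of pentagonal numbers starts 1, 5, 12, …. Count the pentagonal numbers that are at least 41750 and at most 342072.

The n-th pentagonal number is n(3n−1)/2.
Smallest index with value ≥ 41750: n = 167 (giving 41750).
Largest index with value ≤ 342072: n = 477 (giving 341055).
Indices 167 through 477: 311 terms.

311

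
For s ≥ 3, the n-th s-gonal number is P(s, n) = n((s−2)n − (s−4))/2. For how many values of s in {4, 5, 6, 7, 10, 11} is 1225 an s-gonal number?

2

s = 4: P(4, 35) = 1225. ✓
s = 5: P(5, 28) = 1162 and P(5, 29) = 1247; 1225 is not s-gonal.
s = 6: P(6, 25) = 1225. ✓
s = 7: P(7, 22) = 1177 and P(7, 23) = 1288; 1225 is not s-gonal.
s = 10: P(10, 17) = 1105 and P(10, 18) = 1242; 1225 is not s-gonal.
s = 11: P(11, 16) = 1096 and P(11, 17) = 1241; 1225 is not s-gonal.
Hits: s ∈ {4, 6} → 2.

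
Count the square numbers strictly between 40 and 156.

The n-th square number is n².
Smallest index with value > 40: n = 7 (giving 49).
Largest index with value < 156: n = 12 (giving 144).
Indices 7 through 12: 6 terms.

6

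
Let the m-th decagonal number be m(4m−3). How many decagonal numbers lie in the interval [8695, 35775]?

48

The n-th decagonal number is n(4n−3).
Smallest index with value ≥ 8695: n = 47 (giving 8695).
Largest index with value ≤ 35775: n = 94 (giving 35062).
Indices 47 through 94: 48 terms.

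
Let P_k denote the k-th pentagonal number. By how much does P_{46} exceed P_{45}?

Consecutive pentagonal numbers differ by 3n − 2: here 3·46 − 2 = 136.

136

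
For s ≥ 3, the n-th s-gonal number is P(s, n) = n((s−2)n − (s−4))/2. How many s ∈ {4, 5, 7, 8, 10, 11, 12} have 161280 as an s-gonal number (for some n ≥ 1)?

1

s = 4: P(4, 401) = 160801 and P(4, 402) = 161604; 161280 is not s-gonal.
s = 5: P(5, 328) = 161212 and P(5, 329) = 162197; 161280 is not s-gonal.
s = 7: P(7, 254) = 160909 and P(7, 255) = 162180; 161280 is not s-gonal.
s = 8: P(8, 232) = 161008 and P(8, 233) = 162401; 161280 is not s-gonal.
s = 10: P(10, 201) = 161001 and P(10, 202) = 162610; 161280 is not s-gonal.
s = 11: P(11, 189) = 160083 and P(11, 190) = 161785; 161280 is not s-gonal.
s = 12: P(12, 180) = 161280. ✓
Hits: s ∈ {12} → 1.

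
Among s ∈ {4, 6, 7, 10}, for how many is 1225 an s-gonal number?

s = 4: P(4, 35) = 1225. ✓
s = 6: P(6, 25) = 1225. ✓
s = 7: P(7, 22) = 1177 and P(7, 23) = 1288; 1225 is not s-gonal.
s = 10: P(10, 17) = 1105 and P(10, 18) = 1242; 1225 is not s-gonal.
Hits: s ∈ {4, 6} → 2.

2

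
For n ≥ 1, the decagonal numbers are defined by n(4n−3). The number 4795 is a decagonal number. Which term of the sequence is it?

Set n(4n−3) = 4795, giving 4n² − 3n − 4795 = 0.
So n = (3 + 277) / 8 = 280/8 = 35.
Check: 35·(4·35 − 3) = 4795. ✓

35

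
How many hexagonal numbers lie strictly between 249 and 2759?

26

The n-th hexagonal number is n(2n−1).
Smallest index with value > 249: n = 12 (giving 276).
Largest index with value < 2759: n = 37 (giving 2701).
Indices 12 through 37: 26 terms.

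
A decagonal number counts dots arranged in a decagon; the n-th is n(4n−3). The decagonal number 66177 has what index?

129

Set n(4n−3) = 66177, giving 4n² − 3n − 66177 = 0.
The discriminant is 9 + 16·66177 = 1058841, and √1058841 = 1029.
So n = (3 + 1029) / 8 = 1032/8 = 129.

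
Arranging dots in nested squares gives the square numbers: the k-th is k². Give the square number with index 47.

The 47th square number is n² with n = 47.
47² = 2209.

2209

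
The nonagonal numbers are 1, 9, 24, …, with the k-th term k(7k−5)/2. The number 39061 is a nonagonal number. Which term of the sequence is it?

Set n(7n−5)/2 = 39061, giving 7n² − 5n − 78122 = 0.
So n = (5 + 1479) / 14 = 1484/14 = 106.

106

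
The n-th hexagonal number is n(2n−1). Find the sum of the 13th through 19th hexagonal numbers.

Σ i(2i−1) = 2Σi² − Σi over i = 13..19.
Σi = 190 − 78 = 112 and Σi² = 2470 − 650 = 1820.
2·1820 − 1·112 = 3528.

3528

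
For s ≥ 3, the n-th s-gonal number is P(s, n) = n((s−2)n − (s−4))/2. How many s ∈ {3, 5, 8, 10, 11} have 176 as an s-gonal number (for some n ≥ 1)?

2

s = 3: P(3, 18) = 171 and P(3, 19) = 190; 176 is not s-gonal.
s = 5: P(5, 11) = 176. ✓
s = 8: P(8, 8) = 176. ✓
s = 10: P(10, 7) = 175 and P(10, 8) = 232; 176 is not s-gonal.
s = 11: P(11, 6) = 141 and P(11, 7) = 196; 176 is not s-gonal.
Hits: s ∈ {5, 8} → 2.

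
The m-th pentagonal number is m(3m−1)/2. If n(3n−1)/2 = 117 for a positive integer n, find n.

Set n(3n−1)/2 = 117, giving 3n² − n − 234 = 0.
So n = (1 + 53) / 6 = 54/6 = 9.
Check: 9·(3·9 − 1)/2 = 117. ✓

9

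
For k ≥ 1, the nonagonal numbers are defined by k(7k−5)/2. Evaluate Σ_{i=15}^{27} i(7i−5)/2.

Σ i(7i−5)/2 = (7Σi² − 5Σi) / 2 over i = 15..27.
Σi = 378 − 105 = 273 and Σi² = 6930 − 1015 = 5915.
(7·5915 − 5·273) / 2 = 40040/2 = 20020.

20020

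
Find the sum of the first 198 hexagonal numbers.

5194497

Σ i(2i−1) = 2Σi² − Σi over i = 1..198.
Σi = 19701 and Σi² = 2607099.
2·2607099 − 1·19701 = 5194497.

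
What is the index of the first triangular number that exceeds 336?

Solve n(n+1)/2 > 336 for integer n.
The largest n with value ≤ 336 is 25 (since 325 ≤ 336 < 351), so the first above is n = 26, value 351.

26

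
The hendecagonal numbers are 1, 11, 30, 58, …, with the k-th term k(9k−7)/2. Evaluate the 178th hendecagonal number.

178·(9·178 − 7)/2 = 178·1595/2 = 141955.

141955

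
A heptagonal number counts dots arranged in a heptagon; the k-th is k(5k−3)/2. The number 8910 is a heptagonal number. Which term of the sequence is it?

60

Set n(5n−3)/2 = 8910, giving 5n² − 3n − 17820 = 0.
So n = (3 + 597) / 10 = 600/10 = 60.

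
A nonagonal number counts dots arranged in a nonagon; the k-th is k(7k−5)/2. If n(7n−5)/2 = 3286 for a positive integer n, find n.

Set n(7n−5)/2 = 3286, giving 7n² − 5n − 6572 = 0.
The discriminant is 25 + 56·3286 = 184041, and √184041 = 429.
So n = (5 + 429) / 14 = 434/14 = 31.
Check: 31·(7·31 − 5)/2 = 3286. ✓

31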